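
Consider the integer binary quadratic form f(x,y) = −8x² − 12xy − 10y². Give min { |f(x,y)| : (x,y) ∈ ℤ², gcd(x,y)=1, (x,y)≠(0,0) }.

translate: b→-4 (≡12 mod 16), so (8,12,10)→(8,-4,6)
flip: (8,-4,6)→(6,4,8)
reduced (well bottom): (6,4,8) with a≤c, −a<b≤a
well minimum |f| = |-6| = 6 (negative-definite)

6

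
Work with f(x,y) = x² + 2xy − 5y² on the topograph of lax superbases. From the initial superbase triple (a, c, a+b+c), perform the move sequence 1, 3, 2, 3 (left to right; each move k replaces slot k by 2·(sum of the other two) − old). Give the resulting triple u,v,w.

start (1,-5,-2) = (f(1,0),f(0,1),f(1,1))
replace slot 1: 2·((-5)+(-2)) − 1 = -15 → (-15,-5,-2)
replace slot 3: 2·((-15)+(-5)) − (-2) = -38 → (-15,-5,-38)
replace slot 2: 2·((-15)+(-38)) − (-5) = -101 → (-15,-101,-38)
replace slot 3: 2·((-15)+(-101)) − (-38) = -194 → (-15,-101,-194)

-15,-101,-194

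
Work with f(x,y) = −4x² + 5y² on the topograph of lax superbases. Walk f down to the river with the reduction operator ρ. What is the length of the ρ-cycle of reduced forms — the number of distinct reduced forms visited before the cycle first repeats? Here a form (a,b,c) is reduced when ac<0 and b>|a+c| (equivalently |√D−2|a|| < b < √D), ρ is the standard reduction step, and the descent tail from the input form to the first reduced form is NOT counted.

D = 80, ⌊√D⌋ = 8
descent: ρ → (5,0,-4)
descent: ρ → (-4,8,1)  [lands on river]
river: ρ → (1,8,-4)
ρ-cycle length = 2 (tail of 2 descent steps not counted)

2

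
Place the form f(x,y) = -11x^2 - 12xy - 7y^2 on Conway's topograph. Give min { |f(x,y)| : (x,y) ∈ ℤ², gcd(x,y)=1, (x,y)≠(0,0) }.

translate: b→-10 (≡12 mod 22), so (11,12,7)→(11,-10,6)
flip: (11,-10,6)→(6,10,11)
translate: b→-2 (≡10 mod 12), so (6,10,11)→(6,-2,7)
reduced (well bottom): (6,-2,7) with a≤c, −a<b≤a
well minimum |f| = |-6| = 6 (negative-definite)

6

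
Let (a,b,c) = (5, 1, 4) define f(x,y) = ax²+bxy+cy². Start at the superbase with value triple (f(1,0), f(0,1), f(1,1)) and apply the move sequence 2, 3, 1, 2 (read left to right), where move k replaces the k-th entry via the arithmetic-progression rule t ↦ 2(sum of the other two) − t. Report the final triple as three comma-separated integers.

start (5,4,10) = (f(1,0),f(0,1),f(1,1))
replace slot 2: 2·(5+10) − 4 = 26 → (5,26,10)
replace slot 3: 2·(5+26) − 10 = 52 → (5,26,52)
replace slot 1: 2·(26+52) − 5 = 151 → (151,26,52)
replace slot 2: 2·(151+52) − 26 = 380 → (151,380,52)

151,380,52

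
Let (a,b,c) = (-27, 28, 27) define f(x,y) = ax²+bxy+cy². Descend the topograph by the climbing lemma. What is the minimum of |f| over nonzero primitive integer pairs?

river: ρ → (27,26,-28)
river: ρ → (-28,30,25)
river: ρ → (25,20,-33)
river: ρ → (-33,46,12)
river: ρ → (12,50,-25)
river: ρ → (-25,50,12)
river: ρ → (12,46,-33)
river: ρ → (-33,20,25)
river: ρ → (25,30,-28)
river: ρ → (-28,26,27)
river: ρ → (27,28,-27)
river: ρ → (-27,26,28)
river: ρ → (28,30,-25)
river: ρ → (-25,20,33)
river: ρ → (33,46,-12)
river: ρ → (-12,50,25)
river: ρ → (25,50,-12)
river: ρ → (-12,46,33)
river: ρ → (33,20,-25)
river: ρ → (-25,30,28)
river: ρ → (28,26,-27)
river: ρ → (-27,28,27)
closes: descent 0, river 22
min |a| on river = 12

12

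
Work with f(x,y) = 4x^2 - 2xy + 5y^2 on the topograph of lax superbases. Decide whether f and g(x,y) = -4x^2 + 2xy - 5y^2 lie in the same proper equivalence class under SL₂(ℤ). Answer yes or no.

D₁ = -76, D₂ = -76
f: reduced (well bottom): (4,-2,5) with a≤c, −a<b≤a
g is negative-definite; reduce −g:
−g: reduced (well bottom): (4,-2,5) with a≤c, −a<b≤a
flip sign back: reduced form of g is (-4,2,-5)
reduced forms (4, -2, 5) vs (-4, 2, -5) ⇒ inequivalent

no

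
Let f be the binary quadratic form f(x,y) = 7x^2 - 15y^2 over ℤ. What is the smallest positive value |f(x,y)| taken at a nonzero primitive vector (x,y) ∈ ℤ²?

descent: ρ → (-15,0,7)
descent: ρ → (7,14,-8)  [lands on river]
river: ρ → (-8,18,3)
river: ρ → (3,18,-8)
river: ρ → (-8,14,7)
closes: descent 2, river 4
min |a| on river = 3

3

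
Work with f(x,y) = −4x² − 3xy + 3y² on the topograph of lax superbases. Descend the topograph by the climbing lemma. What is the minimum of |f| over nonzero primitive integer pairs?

descent: ρ → (3,3,-4)  [lands on river]
river: ρ → (-4,5,2)
river: ρ → (2,7,-1)
river: ρ → (-1,7,2)
river: ρ → (2,5,-4)
river: ρ → (-4,3,3)
closes: descent 1, river 6
min |a| on river = 1

1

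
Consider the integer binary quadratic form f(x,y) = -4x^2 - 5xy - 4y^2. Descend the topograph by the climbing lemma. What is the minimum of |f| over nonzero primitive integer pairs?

translate: b→-3 (≡5 mod 8), so (4,5,4)→(4,-3,3)
flip: (4,-3,3)→(3,3,4)
reduced (well bottom): (3,3,4) with a≤c, −a<b≤a
well minimum |f| = |-3| = 3 (negative-definite)

3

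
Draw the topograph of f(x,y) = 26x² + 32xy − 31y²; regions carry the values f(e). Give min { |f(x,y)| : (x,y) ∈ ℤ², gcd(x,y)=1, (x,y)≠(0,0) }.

river: ρ → (-31,30,27)
river: ρ → (27,24,-34)
river: ρ → (-34,44,17)
river: ρ → (17,58,-13)
river: ρ → (-13,46,41)
river: ρ → (41,36,-18)
river: ρ → (-18,36,41)
river: ρ → (41,46,-13)
river: ρ → (-13,58,17)
river: ρ → (17,44,-34)
river: ρ → (-34,24,27)
river: ρ → (27,30,-31)
river: ρ → (-31,32,26)
river: ρ → (26,20,-37)
river: ρ → (-37,54,9)
river: ρ → (9,54,-37)
river: ρ → (-37,20,26)
river: ρ → (26,32,-31)
closes: descent 0, river 18
min |a| on river = 9

9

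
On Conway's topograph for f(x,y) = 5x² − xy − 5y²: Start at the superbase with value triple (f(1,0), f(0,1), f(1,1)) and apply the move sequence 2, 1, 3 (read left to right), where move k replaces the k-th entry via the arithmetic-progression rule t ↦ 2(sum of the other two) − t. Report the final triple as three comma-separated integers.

start (5,-5,-1) = (f(1,0),f(0,1),f(1,1))
replace slot 2: 2·(5+(-1)) − (-5) = 13 → (5,13,-1)
replace slot 1: 2·(13+(-1)) − 5 = 19 → (19,13,-1)
replace slot 3: 2·(19+13) − (-1) = 65 → (19,13,65)

19,13,65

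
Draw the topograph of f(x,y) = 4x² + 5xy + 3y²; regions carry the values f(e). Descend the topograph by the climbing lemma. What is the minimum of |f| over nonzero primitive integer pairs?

translate: b→-3 (≡5 mod 8), so (4,5,3)→(4,-3,2)
flip: (4,-3,2)→(2,3,4)
translate: b→-1 (≡3 mod 4), so (2,3,4)→(2,-1,3)
reduced (well bottom): (2,-1,3) with a≤c, −a<b≤a
well minimum = a = 2

2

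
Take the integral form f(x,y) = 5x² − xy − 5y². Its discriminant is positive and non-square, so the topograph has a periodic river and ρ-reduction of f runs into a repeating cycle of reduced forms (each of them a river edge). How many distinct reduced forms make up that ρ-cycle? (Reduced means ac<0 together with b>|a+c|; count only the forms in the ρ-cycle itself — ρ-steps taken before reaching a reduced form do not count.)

D = 101, ⌊√D⌋ = 10
descent: ρ → (-5,1,5)  [lands on river]
river: ρ → (5,9,-1)
river: ρ → (-1,9,5)
river: ρ → (5,1,-5)
river: ρ → (-5,9,1)
river: ρ → (1,9,-5)
ρ-cycle length = 6 (tail of 1 descent step not counted)

6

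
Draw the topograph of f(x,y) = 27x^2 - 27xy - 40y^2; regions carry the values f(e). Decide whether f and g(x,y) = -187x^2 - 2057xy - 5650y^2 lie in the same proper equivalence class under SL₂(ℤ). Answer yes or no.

D₁ = 5049, D₂ = 5049
river cycle of f (length 40): (-40, 27, 27), (27, 27, -40), (-40, 53, 14), (14, 59, -28), (-28, 53, 20), (20, 67, -7), (-7, 59, 56), (56, 53, -10), (-10, 67, 14), (14, 45, -54), … (30 more)
river cycle of g (length 40): (-40, 53, 14), (14, 59, -28), (-28, 53, 20), (20, 67, -7), (-7, 59, 56), (56, 53, -10), (-10, 67, 14), (14, 45, -54), (-54, 63, 5), (5, 67, -28), … (30 more)
cycles coincide ⇒ equivalent

yes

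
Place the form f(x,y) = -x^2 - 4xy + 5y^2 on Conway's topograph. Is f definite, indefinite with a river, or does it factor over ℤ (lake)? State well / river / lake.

D = b²−4ac = (-4)² − 4·(-1)·5 = 36
D = 6² is a perfect square ⇒ form factors over ℤ ⇒ lakes

lake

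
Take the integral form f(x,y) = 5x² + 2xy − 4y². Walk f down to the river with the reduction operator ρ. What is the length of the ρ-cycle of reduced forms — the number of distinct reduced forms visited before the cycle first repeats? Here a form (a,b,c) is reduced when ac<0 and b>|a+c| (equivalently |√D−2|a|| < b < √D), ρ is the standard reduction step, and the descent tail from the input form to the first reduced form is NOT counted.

D = 84, ⌊√D⌋ = 9
river: ρ → (-4,6,3)
river: ρ → (3,6,-4)
river: ρ → (-4,2,5)
river: ρ → (5,8,-1)
river: ρ → (-1,8,5)
river: ρ → (5,2,-4)
ρ-cycle length = 6 (tail of 0 descent steps not counted)

6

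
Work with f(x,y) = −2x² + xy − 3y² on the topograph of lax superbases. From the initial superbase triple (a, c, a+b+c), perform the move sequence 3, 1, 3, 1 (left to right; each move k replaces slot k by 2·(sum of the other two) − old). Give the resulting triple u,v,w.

start (-2,-3,-4) = (f(1,0),f(0,1),f(1,1))
replace slot 3: 2·((-2)+(-3)) − (-4) = -6 → (-2,-3,-6)
replace slot 1: 2·((-3)+(-6)) − (-2) = -16 → (-16,-3,-6)
replace slot 3: 2·((-16)+(-3)) − (-6) = -32 → (-16,-3,-32)
replace slot 1: 2·((-3)+(-32)) − (-16) = -54 → (-54,-3,-32)

-54,-3,-32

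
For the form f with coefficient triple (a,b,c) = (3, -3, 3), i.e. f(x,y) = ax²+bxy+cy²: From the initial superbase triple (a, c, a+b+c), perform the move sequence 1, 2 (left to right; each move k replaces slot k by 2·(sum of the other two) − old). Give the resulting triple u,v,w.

start (3,3,3) = (f(1,0),f(0,1),f(1,1))
replace slot 1: 2·(3+3) − 3 = 9 → (9,3,3)
replace slot 2: 2·(9+3) − 3 = 21 → (9,21,3)

9,21,3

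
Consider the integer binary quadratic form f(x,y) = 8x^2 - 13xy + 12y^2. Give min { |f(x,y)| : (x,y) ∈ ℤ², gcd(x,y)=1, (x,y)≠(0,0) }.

translate: b→3 (≡-13 mod 16), so (8,-13,12)→(8,3,7)
flip: (8,3,7)→(7,-3,8)
reduced (well bottom): (7,-3,8) with a≤c, −a<b≤a
well minimum = a = 7

7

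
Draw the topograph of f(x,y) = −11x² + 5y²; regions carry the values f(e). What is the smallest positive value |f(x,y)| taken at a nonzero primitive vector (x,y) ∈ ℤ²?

descent: ρ → (5,10,-6)  [lands on river]
river: ρ → (-6,14,1)
river: ρ → (1,14,-6)
river: ρ → (-6,10,5)
closes: descent 1, river 4
min |a| on river = 1

1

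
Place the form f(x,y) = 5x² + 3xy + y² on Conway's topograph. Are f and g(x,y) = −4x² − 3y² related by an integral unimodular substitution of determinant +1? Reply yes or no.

D₁ = -11, D₂ = -48
discriminants differ ⇒ not SL₂(ℤ)-equivalent

no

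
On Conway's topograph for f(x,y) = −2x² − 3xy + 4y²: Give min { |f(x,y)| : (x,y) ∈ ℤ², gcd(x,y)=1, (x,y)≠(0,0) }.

descent: ρ → (4,3,-2)  [lands on river]
river: ρ → (-2,5,2)
river: ρ → (2,3,-4)
river: ρ → (-4,5,1)
river: ρ → (1,5,-4)
river: ρ → (-4,3,2)
river: ρ → (2,5,-2)
river: ρ → (-2,3,4)
river: ρ → (4,5,-1)
river: ρ → (-1,5,4)
closes: descent 1, river 10
min |a| on river = 1

1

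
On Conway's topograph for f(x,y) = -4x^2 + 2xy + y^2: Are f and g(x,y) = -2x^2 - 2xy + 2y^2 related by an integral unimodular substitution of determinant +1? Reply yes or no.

D₁ = 20, D₂ = 20
river cycle of f (length 2): (1, 4, -1), (-1, 4, 1)
river cycle of g (length 2): (2, 2, -2), (-2, 2, 2)
cycles differ ⇒ inequivalent

no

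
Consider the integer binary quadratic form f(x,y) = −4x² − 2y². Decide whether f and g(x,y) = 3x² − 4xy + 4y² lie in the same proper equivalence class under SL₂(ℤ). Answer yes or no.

D₁ = -32, D₂ = -32
f is negative-definite; reduce −f:
−f: flip: (4,0,2)→(2,0,4)
−f: reduced (well bottom): (2,0,4) with a≤c, −a<b≤a
flip sign back: reduced form of f is (-2,0,-4)
g: translate: b→2 (≡-4 mod 6), so (3,-4,4)→(3,2,3)
g: reduced (well bottom): (3,2,3) with a≤c, −a<b≤a
reduced forms (-2, 0, -4) vs (3, 2, 3) ⇒ inequivalent

no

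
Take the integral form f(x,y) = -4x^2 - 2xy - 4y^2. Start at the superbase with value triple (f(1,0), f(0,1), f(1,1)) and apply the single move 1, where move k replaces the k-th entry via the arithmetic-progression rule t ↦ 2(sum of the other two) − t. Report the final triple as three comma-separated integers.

start (-4,-4,-10) = (f(1,0),f(0,1),f(1,1))
replace slot 1: 2·((-4)+(-10)) − (-4) = -24 → (-24,-4,-10)

-24,-4,-10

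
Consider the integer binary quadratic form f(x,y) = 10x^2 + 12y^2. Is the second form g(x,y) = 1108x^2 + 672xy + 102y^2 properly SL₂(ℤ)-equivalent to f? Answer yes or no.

D₁ = -480, D₂ = -480
f: reduced (well bottom): (10,0,12) with a≤c, −a<b≤a
g: flip: (1108,672,102)→(102,-672,1108)
g: translate: b→-60 (≡-672 mod 204), so (102,-672,1108)→(102,-60,10)
g: flip: (102,-60,10)→(10,60,102)
g: translate: b→0 (≡60 mod 20), so (10,60,102)→(10,0,12)
g: reduced (well bottom): (10,0,12) with a≤c, −a<b≤a
reduced forms (10, 0, 12) vs (10, 0, 12) ⇒ equivalent

yes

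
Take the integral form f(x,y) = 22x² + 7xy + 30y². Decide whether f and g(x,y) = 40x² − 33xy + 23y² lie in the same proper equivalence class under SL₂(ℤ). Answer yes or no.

D₁ = -2591, D₂ = -2591
f: reduced (well bottom): (22,7,30) with a≤c, −a<b≤a
g: flip: (40,-33,23)→(23,33,40)
g: translate: b→-13 (≡33 mod 46), so (23,33,40)→(23,-13,30)
g: reduced (well bottom): (23,-13,30) with a≤c, −a<b≤a
reduced forms (22, 7, 30) vs (23, -13, 30) ⇒ inequivalent

no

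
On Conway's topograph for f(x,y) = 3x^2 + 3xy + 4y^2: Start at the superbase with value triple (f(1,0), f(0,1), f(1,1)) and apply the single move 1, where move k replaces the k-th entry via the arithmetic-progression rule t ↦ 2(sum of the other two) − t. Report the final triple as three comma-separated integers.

start (3,4,10) = (f(1,0),f(0,1),f(1,1))
replace slot 1: 2·(4+10) − 3 = 25 → (25,4,10)

25,4,10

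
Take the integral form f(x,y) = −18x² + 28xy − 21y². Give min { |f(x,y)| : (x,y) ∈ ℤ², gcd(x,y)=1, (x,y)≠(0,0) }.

translate: b→8 (≡-28 mod 36), so (18,-28,21)→(18,8,11)
flip: (18,8,11)→(11,-8,18)
reduced (well bottom): (11,-8,18) with a≤c, −a<b≤a
well minimum |f| = |-11| = 11 (negative-definite)

11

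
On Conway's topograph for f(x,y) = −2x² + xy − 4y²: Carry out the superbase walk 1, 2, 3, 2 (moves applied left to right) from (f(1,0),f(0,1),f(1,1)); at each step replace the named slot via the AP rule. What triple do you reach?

start (-2,-4,-5) = (f(1,0),f(0,1),f(1,1))
replace slot 1: 2·((-4)+(-5)) − (-2) = -16 → (-16,-4,-5)
replace slot 2: 2·((-16)+(-5)) − (-4) = -38 → (-16,-38,-5)
replace slot 3: 2·((-16)+(-38)) − (-5) = -103 → (-16,-38,-103)
replace slot 2: 2·((-16)+(-103)) − (-38) = -200 → (-16,-200,-103)

-16,-200,-103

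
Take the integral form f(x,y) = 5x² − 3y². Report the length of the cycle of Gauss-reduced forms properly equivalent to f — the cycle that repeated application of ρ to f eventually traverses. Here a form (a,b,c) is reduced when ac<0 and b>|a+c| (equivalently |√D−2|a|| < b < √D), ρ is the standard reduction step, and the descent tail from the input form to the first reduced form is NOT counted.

D = 60, ⌊√D⌋ = 7
descent: ρ → (-3,6,2)  [lands on river]
river: ρ → (2,6,-3)
ρ-cycle length = 2 (tail of 1 descent step not counted)

2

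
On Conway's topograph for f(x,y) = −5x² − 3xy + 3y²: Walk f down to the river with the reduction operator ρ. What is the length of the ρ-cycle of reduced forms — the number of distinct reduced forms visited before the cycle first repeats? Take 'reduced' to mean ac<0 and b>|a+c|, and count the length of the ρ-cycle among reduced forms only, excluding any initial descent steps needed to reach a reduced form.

D = 69, ⌊√D⌋ = 8
descent: ρ → (3,3,-5)  [lands on river]
river: ρ → (-5,7,1)
river: ρ → (1,7,-5)
river: ρ → (-5,3,3)
ρ-cycle length = 4 (tail of 1 descent step not counted)

4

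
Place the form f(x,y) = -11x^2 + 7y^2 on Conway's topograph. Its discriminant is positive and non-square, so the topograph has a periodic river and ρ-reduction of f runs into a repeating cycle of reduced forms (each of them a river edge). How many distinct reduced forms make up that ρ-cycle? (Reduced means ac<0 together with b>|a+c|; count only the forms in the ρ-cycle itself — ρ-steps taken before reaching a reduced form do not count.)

D = 308, ⌊√D⌋ = 17
descent: ρ → (7,14,-4)  [lands on river]
river: ρ → (-4,10,13)
river: ρ → (13,16,-1)
river: ρ → (-1,16,13)
river: ρ → (13,10,-4)
river: ρ → (-4,14,7)
ρ-cycle length = 6 (tail of 1 descent step not counted)

6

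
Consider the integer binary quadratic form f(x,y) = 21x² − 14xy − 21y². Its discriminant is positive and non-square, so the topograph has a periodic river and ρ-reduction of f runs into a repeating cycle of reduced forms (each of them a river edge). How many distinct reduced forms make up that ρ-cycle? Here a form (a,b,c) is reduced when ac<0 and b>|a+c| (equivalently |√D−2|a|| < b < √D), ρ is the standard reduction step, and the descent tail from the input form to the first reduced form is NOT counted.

D = 1960, ⌊√D⌋ = 44
descent: ρ → (-21,14,21)  [lands on river]
river: ρ → (21,28,-14)
river: ρ → (-14,28,21)
river: ρ → (21,14,-21)
river: ρ → (-21,28,14)
river: ρ → (14,28,-21)
ρ-cycle length = 6 (tail of 1 descent step not counted)

6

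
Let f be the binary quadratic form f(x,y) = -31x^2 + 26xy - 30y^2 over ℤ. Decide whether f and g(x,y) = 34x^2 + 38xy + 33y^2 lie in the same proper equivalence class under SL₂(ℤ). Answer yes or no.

D₁ = -3044, D₂ = -3044
f is negative-definite; reduce −f:
−f: flip: (31,-26,30)→(30,26,31)
−f: reduced (well bottom): (30,26,31) with a≤c, −a<b≤a
flip sign back: reduced form of f is (-30,-26,-31)
g: translate: b→-30 (≡38 mod 68), so (34,38,33)→(34,-30,29)
g: flip: (34,-30,29)→(29,30,34)
g: translate: b→-28 (≡30 mod 58), so (29,30,34)→(29,-28,33)
g: reduced (well bottom): (29,-28,33) with a≤c, −a<b≤a
reduced forms (-30, -26, -31) vs (29, -28, 33) ⇒ inequivalent

no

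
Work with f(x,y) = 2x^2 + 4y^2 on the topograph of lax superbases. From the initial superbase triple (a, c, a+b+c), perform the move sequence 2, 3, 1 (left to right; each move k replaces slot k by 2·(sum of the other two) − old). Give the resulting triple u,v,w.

start (2,4,6) = (f(1,0),f(0,1),f(1,1))
replace slot 2: 2·(2+6) − 4 = 12 → (2,12,6)
replace slot 3: 2·(2+12) − 6 = 22 → (2,12,22)
replace slot 1: 2·(12+22) − 2 = 66 → (66,12,22)

66,12,22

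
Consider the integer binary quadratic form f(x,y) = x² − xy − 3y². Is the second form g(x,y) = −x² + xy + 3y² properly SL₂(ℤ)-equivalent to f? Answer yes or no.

D₁ = 13, D₂ = 13
river cycle of f (length 2): (1, 3, -1), (-1, 3, 1)
river cycle of g (length 2): (-1, 3, 1), (1, 3, -1)
cycles coincide ⇒ equivalent

yes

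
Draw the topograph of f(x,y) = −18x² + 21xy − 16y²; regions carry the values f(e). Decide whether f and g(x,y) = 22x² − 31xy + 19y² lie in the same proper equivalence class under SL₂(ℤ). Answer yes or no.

D₁ = -711, D₂ = -711
f is negative-definite; reduce −f:
−f: translate: b→15 (≡-21 mod 36), so (18,-21,16)→(18,15,13)
−f: flip: (18,15,13)→(13,-15,18)
−f: translate: b→11 (≡-15 mod 26), so (13,-15,18)→(13,11,16)
−f: reduced (well bottom): (13,11,16) with a≤c, −a<b≤a
flip sign back: reduced form of f is (-13,-11,-16)
g: translate: b→13 (≡-31 mod 44), so (22,-31,19)→(22,13,10)
g: flip: (22,13,10)→(10,-13,22)
g: translate: b→7 (≡-13 mod 20), so (10,-13,22)→(10,7,19)
g: reduced (well bottom): (10,7,19) with a≤c, −a<b≤a
reduced forms (-13, -11, -16) vs (10, 7, 19) ⇒ inequivalent

no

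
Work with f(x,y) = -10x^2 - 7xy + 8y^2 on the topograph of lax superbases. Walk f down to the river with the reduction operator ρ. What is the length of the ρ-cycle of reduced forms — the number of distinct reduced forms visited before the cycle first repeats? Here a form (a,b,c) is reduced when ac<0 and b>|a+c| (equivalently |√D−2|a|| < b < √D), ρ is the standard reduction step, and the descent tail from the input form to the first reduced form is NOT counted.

D = 369, ⌊√D⌋ = 19
descent: ρ → (8,7,-10)  [lands on river]
river: ρ → (-10,13,5)
river: ρ → (5,17,-4)
river: ρ → (-4,15,9)
river: ρ → (9,3,-10)
river: ρ → (-10,17,2)
river: ρ → (2,19,-1)
river: ρ → (-1,19,2)
river: ρ → (2,17,-10)
river: ρ → (-10,3,9)
river: ρ → (9,15,-4)
river: ρ → (-4,17,5)
river: ρ → (5,13,-10)
river: ρ → (-10,7,8)
river: ρ → (8,9,-9)
river: ρ → (-9,9,8)
ρ-cycle length = 16 (tail of 1 descent step not counted)

16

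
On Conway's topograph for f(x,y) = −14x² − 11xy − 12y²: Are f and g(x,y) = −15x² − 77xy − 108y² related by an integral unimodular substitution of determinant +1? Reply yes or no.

D₁ = -551, D₂ = -551
f is negative-definite; reduce −f:
−f: flip: (14,11,12)→(12,-11,14)
−f: reduced (well bottom): (12,-11,14) with a≤c, −a<b≤a
flip sign back: reduced form of f is (-12,11,-14)
g is negative-definite; reduce −g:
−g: translate: b→-13 (≡77 mod 30), so (15,77,108)→(15,-13,12)
−g: flip: (15,-13,12)→(12,13,15)
−g: translate: b→-11 (≡13 mod 24), so (12,13,15)→(12,-11,14)
−g: reduced (well bottom): (12,-11,14) with a≤c, −a<b≤a
flip sign back: reduced form of g is (-12,11,-14)
reduced forms (-12, 11, -14) vs (-12, 11, -14) ⇒ equivalent

yes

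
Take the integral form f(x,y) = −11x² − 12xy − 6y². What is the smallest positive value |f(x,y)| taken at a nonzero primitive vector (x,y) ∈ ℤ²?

translate: b→-10 (≡12 mod 22), so (11,12,6)→(11,-10,5)
flip: (11,-10,5)→(5,10,11)
translate: b→0 (≡10 mod 10), so (5,10,11)→(5,0,6)
reduced (well bottom): (5,0,6) with a≤c, −a<b≤a
well minimum |f| = |-5| = 5 (negative-definite)

5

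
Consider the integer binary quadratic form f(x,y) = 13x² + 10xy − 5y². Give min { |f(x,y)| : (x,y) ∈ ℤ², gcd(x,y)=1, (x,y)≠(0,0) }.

river: ρ → (-5,10,13)
river: ρ → (13,16,-2)
river: ρ → (-2,16,13)
river: ρ → (13,10,-5)
closes: descent 0, river 4
min |a| on river = 2

2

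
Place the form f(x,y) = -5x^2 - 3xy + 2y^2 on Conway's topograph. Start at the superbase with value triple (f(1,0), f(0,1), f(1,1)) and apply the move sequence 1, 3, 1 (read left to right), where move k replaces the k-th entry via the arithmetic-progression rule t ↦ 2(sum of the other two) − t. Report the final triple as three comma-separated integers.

start (-5,2,-6) = (f(1,0),f(0,1),f(1,1))
replace slot 1: 2·(2+(-6)) − (-5) = -3 → (-3,2,-6)
replace slot 3: 2·((-3)+2) − (-6) = 4 → (-3,2,4)
replace slot 1: 2·(2+4) − (-3) = 15 → (15,2,4)

15,2,4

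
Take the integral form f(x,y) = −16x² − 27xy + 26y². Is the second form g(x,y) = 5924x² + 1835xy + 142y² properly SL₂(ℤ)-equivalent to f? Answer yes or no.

D₁ = 2393, D₂ = 2393
river cycle of f (length 46): (26, 27, -16), (-16, 37, 16), (16, 27, -26), (-26, 25, 17), (17, 43, -8), (-8, 37, 32), (32, 27, -13), (-13, 25, 34), (34, 43, -4), (-4, 45, 23), … (36 more)
river cycle of g (length 46): (26, 27, -16), (-16, 37, 16), (16, 27, -26), (-26, 25, 17), (17, 43, -8), (-8, 37, 32), (32, 27, -13), (-13, 25, 34), (34, 43, -4), (-4, 45, 23), … (36 more)
cycles coincide ⇒ equivalent

yes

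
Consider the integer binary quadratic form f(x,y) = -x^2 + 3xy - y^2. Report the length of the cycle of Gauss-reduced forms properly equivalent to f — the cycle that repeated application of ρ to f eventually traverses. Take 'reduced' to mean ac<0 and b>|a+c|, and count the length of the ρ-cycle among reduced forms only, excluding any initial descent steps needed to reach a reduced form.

D = 5, ⌊√D⌋ = 2
descent: ρ → (-1,1,1)  [lands on river]
river: ρ → (1,1,-1)
ρ-cycle length = 2 (tail of 1 descent step not counted)

2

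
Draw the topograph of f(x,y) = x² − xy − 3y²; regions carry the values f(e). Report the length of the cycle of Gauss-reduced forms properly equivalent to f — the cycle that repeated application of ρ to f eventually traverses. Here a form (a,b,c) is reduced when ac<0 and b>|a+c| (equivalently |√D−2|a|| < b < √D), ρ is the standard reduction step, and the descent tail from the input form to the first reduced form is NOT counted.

D = 13, ⌊√D⌋ = 3
descent: ρ → (-3,1,1)
descent: ρ → (1,3,-1)  [lands on river]
river: ρ → (-1,3,1)
ρ-cycle length = 2 (tail of 2 descent steps not counted)

2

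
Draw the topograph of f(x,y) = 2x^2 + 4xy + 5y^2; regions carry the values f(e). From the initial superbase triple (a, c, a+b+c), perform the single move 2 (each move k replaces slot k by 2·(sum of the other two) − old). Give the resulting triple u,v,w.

start (2,5,11) = (f(1,0),f(0,1),f(1,1))
replace slot 2: 2·(2+11) − 5 = 21 → (2,21,11)

2,21,11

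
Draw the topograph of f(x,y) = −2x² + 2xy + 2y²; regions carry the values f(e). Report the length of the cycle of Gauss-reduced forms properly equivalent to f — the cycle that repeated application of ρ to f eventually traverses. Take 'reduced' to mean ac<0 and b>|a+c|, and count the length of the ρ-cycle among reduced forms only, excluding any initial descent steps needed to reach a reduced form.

D = 20, ⌊√D⌋ = 4
river: ρ → (2,2,-2)
river: ρ → (-2,2,2)
ρ-cycle length = 2 (tail of 0 descent steps not counted)

2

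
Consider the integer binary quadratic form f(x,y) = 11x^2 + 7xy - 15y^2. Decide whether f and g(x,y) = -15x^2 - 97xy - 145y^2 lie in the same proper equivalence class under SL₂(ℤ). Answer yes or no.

D₁ = 709, D₂ = 709
river cycle of f (length 34): (-15, 23, 3), (3, 25, -7), (-7, 17, 15), (15, 13, -9), (-9, 23, 5), (5, 17, -21), (-21, 25, 1), (1, 25, -21), (-21, 17, 5), (5, 23, -9), … (24 more)
river cycle of g (length 34): (-15, 23, 3), (3, 25, -7), (-7, 17, 15), (15, 13, -9), (-9, 23, 5), (5, 17, -21), (-21, 25, 1), (1, 25, -21), (-21, 17, 5), (5, 23, -9), … (24 more)
cycles coincide ⇒ equivalent

yes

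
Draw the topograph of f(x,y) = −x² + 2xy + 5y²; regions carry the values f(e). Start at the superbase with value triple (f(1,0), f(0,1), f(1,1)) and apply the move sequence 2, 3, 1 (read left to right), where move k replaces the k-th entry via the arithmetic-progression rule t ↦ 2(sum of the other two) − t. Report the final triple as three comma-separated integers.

start (-1,5,6) = (f(1,0),f(0,1),f(1,1))
replace slot 2: 2·((-1)+6) − 5 = 5 → (-1,5,6)
replace slot 3: 2·((-1)+5) − 6 = 2 → (-1,5,2)
replace slot 1: 2·(5+2) − (-1) = 15 → (15,5,2)

15,5,2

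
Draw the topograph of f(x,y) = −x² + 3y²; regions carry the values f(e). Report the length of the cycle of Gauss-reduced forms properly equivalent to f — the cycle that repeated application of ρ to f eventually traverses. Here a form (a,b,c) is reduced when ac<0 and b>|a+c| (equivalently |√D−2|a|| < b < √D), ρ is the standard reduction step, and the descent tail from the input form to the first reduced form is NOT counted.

D = 12, ⌊√D⌋ = 3
descent: ρ → (3,0,-1)
descent: ρ → (-1,2,2)  [lands on river]
river: ρ → (2,2,-1)
ρ-cycle length = 2 (tail of 2 descent steps not counted)

2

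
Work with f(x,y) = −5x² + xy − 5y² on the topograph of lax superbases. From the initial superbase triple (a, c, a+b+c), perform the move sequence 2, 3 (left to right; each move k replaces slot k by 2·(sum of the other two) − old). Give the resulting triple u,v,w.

start (-5,-5,-9) = (f(1,0),f(0,1),f(1,1))
replace slot 2: 2·((-5)+(-9)) − (-5) = -23 → (-5,-23,-9)
replace slot 3: 2·((-5)+(-23)) − (-9) = -47 → (-5,-23,-47)

-5,-23,-47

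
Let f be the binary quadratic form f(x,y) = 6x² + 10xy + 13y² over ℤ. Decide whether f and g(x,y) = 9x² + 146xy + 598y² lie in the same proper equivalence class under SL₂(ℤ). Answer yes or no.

D₁ = -212, D₂ = -212
f: translate: b→-2 (≡10 mod 12), so (6,10,13)→(6,-2,9)
f: reduced (well bottom): (6,-2,9) with a≤c, −a<b≤a
g: translate: b→2 (≡146 mod 18), so (9,146,598)→(9,2,6)
g: flip: (9,2,6)→(6,-2,9)
g: reduced (well bottom): (6,-2,9) with a≤c, −a<b≤a
reduced forms (6, -2, 9) vs (6, -2, 9) ⇒ equivalent

yes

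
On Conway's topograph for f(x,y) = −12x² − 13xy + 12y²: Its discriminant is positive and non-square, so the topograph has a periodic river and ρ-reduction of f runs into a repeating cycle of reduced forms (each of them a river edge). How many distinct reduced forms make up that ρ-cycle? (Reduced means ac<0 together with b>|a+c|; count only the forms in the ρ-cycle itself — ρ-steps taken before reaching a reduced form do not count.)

D = 745, ⌊√D⌋ = 27
descent: ρ → (12,13,-12)  [lands on river]
river: ρ → (-12,11,13)
river: ρ → (13,15,-10)
river: ρ → (-10,25,3)
river: ρ → (3,23,-18)
river: ρ → (-18,13,8)
river: ρ → (8,19,-12)
river: ρ → (-12,5,15)
river: ρ → (15,25,-2)
river: ρ → (-2,27,2)
river: ρ → (2,25,-15)
river: ρ → (-15,5,12)
river: ρ → (12,19,-8)
river: ρ → (-8,13,18)
river: ρ → (18,23,-3)
river: ρ → (-3,25,10)
river: ρ → (10,15,-13)
river: ρ → (-13,11,12)
ρ-cycle length = 18 (tail of 1 descent step not counted)

18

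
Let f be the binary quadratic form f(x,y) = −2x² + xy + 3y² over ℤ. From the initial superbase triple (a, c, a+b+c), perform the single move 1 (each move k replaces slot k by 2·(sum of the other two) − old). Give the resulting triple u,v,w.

start (-2,3,2) = (f(1,0),f(0,1),f(1,1))
replace slot 1: 2·(3+2) − (-2) = 12 → (12,3,2)

12,3,2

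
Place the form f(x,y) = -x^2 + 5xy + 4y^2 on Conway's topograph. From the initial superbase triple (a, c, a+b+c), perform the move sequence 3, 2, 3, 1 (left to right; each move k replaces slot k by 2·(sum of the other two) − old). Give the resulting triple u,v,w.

start (-1,4,8) = (f(1,0),f(0,1),f(1,1))
replace slot 3: 2·((-1)+4) − 8 = -2 → (-1,4,-2)
replace slot 2: 2·((-1)+(-2)) − 4 = -10 → (-1,-10,-2)
replace slot 3: 2·((-1)+(-10)) − (-2) = -20 → (-1,-10,-20)
replace slot 1: 2·((-10)+(-20)) − (-1) = -59 → (-59,-10,-20)

-59,-10,-20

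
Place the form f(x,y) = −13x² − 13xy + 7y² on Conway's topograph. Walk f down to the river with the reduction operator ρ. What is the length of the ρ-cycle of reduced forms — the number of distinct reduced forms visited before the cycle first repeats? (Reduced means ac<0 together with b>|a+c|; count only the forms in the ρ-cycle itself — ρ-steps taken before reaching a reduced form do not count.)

D = 533, ⌊√D⌋ = 23
descent: ρ → (7,13,-13)  [lands on river]
river: ρ → (-13,13,7)
river: ρ → (7,15,-11)
river: ρ → (-11,7,11)
river: ρ → (11,15,-7)
river: ρ → (-7,13,13)
river: ρ → (13,13,-7)
river: ρ → (-7,15,11)
river: ρ → (11,7,-11)
river: ρ → (-11,15,7)
ρ-cycle length = 10 (tail of 1 descent step not counted)

10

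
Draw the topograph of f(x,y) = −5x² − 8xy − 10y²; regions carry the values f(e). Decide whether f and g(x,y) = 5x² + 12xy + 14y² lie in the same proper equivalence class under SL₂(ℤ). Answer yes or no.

D₁ = -136, D₂ = -136
f is negative-definite; reduce −f:
−f: translate: b→-2 (≡8 mod 10), so (5,8,10)→(5,-2,7)
−f: reduced (well bottom): (5,-2,7) with a≤c, −a<b≤a
flip sign back: reduced form of f is (-5,2,-7)
g: translate: b→2 (≡12 mod 10), so (5,12,14)→(5,2,7)
g: reduced (well bottom): (5,2,7) with a≤c, −a<b≤a
reduced forms (-5, 2, -7) vs (5, 2, 7) ⇒ inequivalent

no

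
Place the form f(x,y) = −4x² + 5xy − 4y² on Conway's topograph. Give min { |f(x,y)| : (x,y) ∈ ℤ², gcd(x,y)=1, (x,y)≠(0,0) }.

translate: b→3 (≡-5 mod 8), so (4,-5,4)→(4,3,3)
flip: (4,3,3)→(3,-3,4)
translate: b→3 (≡-3 mod 6), so (3,-3,4)→(3,3,4)
reduced (well bottom): (3,3,4) with a≤c, −a<b≤a
well minimum |f| = |-3| = 3 (negative-definite)

3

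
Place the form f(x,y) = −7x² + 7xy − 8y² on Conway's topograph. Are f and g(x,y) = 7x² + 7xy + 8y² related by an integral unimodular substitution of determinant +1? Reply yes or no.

D₁ = -175, D₂ = -175
f is negative-definite; reduce −f:
−f: translate: b→7 (≡-7 mod 14), so (7,-7,8)→(7,7,8)
−f: reduced (well bottom): (7,7,8) with a≤c, −a<b≤a
flip sign back: reduced form of f is (-7,-7,-8)
g: reduced (well bottom): (7,7,8) with a≤c, −a<b≤a
reduced forms (-7, -7, -8) vs (7, 7, 8) ⇒ inequivalent

no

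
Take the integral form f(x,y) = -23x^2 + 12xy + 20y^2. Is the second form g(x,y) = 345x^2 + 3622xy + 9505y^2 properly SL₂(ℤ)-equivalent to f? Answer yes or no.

D₁ = 1984, D₂ = 1984
river cycle of f (length 16): (20, 28, -15), (-15, 32, 16), (16, 32, -15), (-15, 28, 20), (20, 12, -23), (-23, 34, 9), (9, 38, -15), (-15, 22, 25), (25, 28, -12), (-12, 44, 1), … (6 more)
river cycle of g (length 16): (20, 28, -15), (-15, 32, 16), (16, 32, -15), (-15, 28, 20), (20, 12, -23), (-23, 34, 9), (9, 38, -15), (-15, 22, 25), (25, 28, -12), (-12, 44, 1), … (6 more)
cycles coincide ⇒ equivalent

yes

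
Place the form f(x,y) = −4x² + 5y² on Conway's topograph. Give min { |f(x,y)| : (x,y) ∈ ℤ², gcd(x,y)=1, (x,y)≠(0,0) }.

descent: ρ → (5,0,-4)
descent: ρ → (-4,8,1)  [lands on river]
river: ρ → (1,8,-4)
closes: descent 2, river 2
min |a| on river = 1

1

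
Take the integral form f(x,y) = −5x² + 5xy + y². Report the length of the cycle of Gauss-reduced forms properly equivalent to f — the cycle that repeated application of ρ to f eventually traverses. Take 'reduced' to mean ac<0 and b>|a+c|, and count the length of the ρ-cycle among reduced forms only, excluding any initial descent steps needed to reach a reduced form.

D = 45, ⌊√D⌋ = 6
river: ρ → (1,5,-5)
river: ρ → (-5,5,1)
ρ-cycle length = 2 (tail of 0 descent steps not counted)

2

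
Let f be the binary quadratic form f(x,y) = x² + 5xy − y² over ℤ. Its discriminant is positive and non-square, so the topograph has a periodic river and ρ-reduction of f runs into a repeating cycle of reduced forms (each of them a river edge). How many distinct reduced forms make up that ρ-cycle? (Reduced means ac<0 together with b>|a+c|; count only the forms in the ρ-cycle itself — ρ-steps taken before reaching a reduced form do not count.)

D = 29, ⌊√D⌋ = 5
river: ρ → (-1,5,1)
river: ρ → (1,5,-1)
ρ-cycle length = 2 (tail of 0 descent steps not counted)

2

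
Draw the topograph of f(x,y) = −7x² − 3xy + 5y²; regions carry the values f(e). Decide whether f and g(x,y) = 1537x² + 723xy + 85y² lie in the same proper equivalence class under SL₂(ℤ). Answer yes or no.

D₁ = 149, D₂ = 149
river cycle of f (length 10): (5, 3, -7), (-7, 11, 1), (1, 11, -7), (-7, 3, 5), (5, 7, -5), (-5, 3, 7), (7, 11, -1), (-1, 11, 7), (7, 3, -5), (-5, 7, 5)
river cycle of g (length 10): (5, 3, -7), (-7, 11, 1), (1, 11, -7), (-7, 3, 5), (5, 7, -5), (-5, 3, 7), (7, 11, -1), (-1, 11, 7), (7, 3, -5), (-5, 7, 5)
cycles coincide ⇒ equivalent

yes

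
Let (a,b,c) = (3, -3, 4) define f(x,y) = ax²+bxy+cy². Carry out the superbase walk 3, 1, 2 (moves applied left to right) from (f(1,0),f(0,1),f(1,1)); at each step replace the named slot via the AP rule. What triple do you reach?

start (3,4,4) = (f(1,0),f(0,1),f(1,1))
replace slot 3: 2·(3+4) − 4 = 10 → (3,4,10)
replace slot 1: 2·(4+10) − 3 = 25 → (25,4,10)
replace slot 2: 2·(25+10) − 4 = 66 → (25,66,10)

25,66,10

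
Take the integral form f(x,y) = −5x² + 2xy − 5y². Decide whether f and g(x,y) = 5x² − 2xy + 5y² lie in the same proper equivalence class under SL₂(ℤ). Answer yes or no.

D₁ = -96, D₂ = -96
f is negative-definite; reduce −f:
−f: flip: (5,-2,5)→(5,2,5)
−f: reduced (well bottom): (5,2,5) with a≤c, −a<b≤a
flip sign back: reduced form of f is (-5,-2,-5)
g: flip: (5,-2,5)→(5,2,5)
g: reduced (well bottom): (5,2,5) with a≤c, −a<b≤a
reduced forms (-5, -2, -5) vs (5, 2, 5) ⇒ inequivalent

no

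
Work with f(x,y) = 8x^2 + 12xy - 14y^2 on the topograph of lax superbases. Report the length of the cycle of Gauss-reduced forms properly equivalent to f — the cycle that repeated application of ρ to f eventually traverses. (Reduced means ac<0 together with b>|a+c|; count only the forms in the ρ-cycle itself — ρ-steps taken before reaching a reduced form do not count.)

D = 592, ⌊√D⌋ = 24
river: ρ → (-14,16,6)
river: ρ → (6,20,-8)
river: ρ → (-8,12,14)
river: ρ → (14,16,-6)
river: ρ → (-6,20,8)
river: ρ → (8,12,-14)
ρ-cycle length = 6 (tail of 0 descent steps not counted)

6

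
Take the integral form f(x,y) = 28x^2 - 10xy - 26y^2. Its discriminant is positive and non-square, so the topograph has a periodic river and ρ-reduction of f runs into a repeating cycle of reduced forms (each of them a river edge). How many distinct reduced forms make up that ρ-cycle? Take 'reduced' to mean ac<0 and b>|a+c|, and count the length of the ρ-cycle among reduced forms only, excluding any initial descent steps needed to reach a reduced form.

D = 3012, ⌊√D⌋ = 54
descent: ρ → (-26,10,28)  [lands on river]
river: ρ → (28,46,-8)
river: ρ → (-8,50,16)
river: ρ → (16,46,-14)
river: ρ → (-14,38,28)
river: ρ → (28,18,-24)
river: ρ → (-24,30,22)
river: ρ → (22,14,-32)
river: ρ → (-32,50,4)
river: ρ → (4,54,-6)
river: ρ → (-6,54,4)
river: ρ → (4,50,-32)
river: ρ → (-32,14,22)
river: ρ → (22,30,-24)
river: ρ → (-24,18,28)
river: ρ → (28,38,-14)
river: ρ → (-14,46,16)
river: ρ → (16,50,-8)
river: ρ → (-8,46,28)
river: ρ → (28,10,-26)
river: ρ → (-26,42,12)
river: ρ → (12,54,-2)
river: ρ → (-2,54,12)
river: ρ → (12,42,-26)
ρ-cycle length = 24 (tail of 1 descent step not counted)

24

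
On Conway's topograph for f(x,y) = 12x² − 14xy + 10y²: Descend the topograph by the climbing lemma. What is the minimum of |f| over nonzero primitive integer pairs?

translate: b→10 (≡-14 mod 24), so (12,-14,10)→(12,10,8)
flip: (12,10,8)→(8,-10,12)
translate: b→6 (≡-10 mod 16), so (8,-10,12)→(8,6,10)
reduced (well bottom): (8,6,10) with a≤c, −a<b≤a
well minimum = a = 8

8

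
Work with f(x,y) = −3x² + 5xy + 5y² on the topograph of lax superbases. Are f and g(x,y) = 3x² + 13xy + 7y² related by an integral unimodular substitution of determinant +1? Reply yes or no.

D₁ = 85, D₂ = 85
river cycle of f (length 6): (5, 5, -3), (-3, 7, 3), (3, 5, -5), (-5, 5, 3), (3, 7, -3), (-3, 5, 5)
river cycle of g (length 6): (-3, 5, 5), (5, 5, -3), (-3, 7, 3), (3, 5, -5), (-5, 5, 3), (3, 7, -3)
cycles coincide ⇒ equivalent

yes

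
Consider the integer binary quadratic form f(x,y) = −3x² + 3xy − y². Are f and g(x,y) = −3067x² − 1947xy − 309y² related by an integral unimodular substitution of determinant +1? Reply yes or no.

D₁ = -3, D₂ = -3
f is negative-definite; reduce −f:
−f: translate: b→3 (≡-3 mod 6), so (3,-3,1)→(3,3,1)
−f: flip: (3,3,1)→(1,-3,3)
−f: translate: b→1 (≡-3 mod 2), so (1,-3,3)→(1,1,1)
−f: reduced (well bottom): (1,1,1) with a≤c, −a<b≤a
flip sign back: reduced form of f is (-1,-1,-1)
g is negative-definite; reduce −g:
−g: flip: (3067,1947,309)→(309,-1947,3067)
−g: translate: b→-93 (≡-1947 mod 618), so (309,-1947,3067)→(309,-93,7)
−g: flip: (309,-93,7)→(7,93,309)
−g: translate: b→-5 (≡93 mod 14), so (7,93,309)→(7,-5,1)
−g: flip: (7,-5,1)→(1,5,7)
−g: translate: b→1 (≡5 mod 2), so (1,5,7)→(1,1,1)
−g: reduced (well bottom): (1,1,1) with a≤c, −a<b≤a
flip sign back: reduced form of g is (-1,-1,-1)
reduced forms (-1, -1, -1) vs (-1, -1, -1) ⇒ equivalent

yes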